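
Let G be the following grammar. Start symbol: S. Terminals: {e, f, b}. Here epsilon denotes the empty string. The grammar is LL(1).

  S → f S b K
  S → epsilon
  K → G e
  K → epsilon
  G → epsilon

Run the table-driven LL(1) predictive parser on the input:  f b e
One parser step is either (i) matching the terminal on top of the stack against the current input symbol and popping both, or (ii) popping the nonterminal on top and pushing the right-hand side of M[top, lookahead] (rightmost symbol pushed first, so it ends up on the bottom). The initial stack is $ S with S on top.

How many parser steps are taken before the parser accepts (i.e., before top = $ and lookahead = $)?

     Stack      Input    Action
  1  $ S        f b e $  expand S → f S b K
  2  $ K b S f  f b e $  match f
  3  $ K b S    b e $    expand S → epsilon
  4  $ K b      b e $    match b
  5  $ K        e $      expand K → G e
  6  $ e G      e $      expand G → epsilon
  7  $ e        e $      match e
Accept reached after 7 steps.

7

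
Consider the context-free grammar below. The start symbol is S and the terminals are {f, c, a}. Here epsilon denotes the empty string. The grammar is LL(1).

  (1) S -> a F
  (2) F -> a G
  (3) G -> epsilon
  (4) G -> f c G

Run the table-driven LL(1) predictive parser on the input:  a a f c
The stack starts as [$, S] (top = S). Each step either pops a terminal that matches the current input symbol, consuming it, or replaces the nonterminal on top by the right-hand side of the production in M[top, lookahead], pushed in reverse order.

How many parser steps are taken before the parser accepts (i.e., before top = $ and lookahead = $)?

step 1: stack=$ S  input=a a f c $  — expand S -> a F
step 2: stack=$ F a  input=a a f c $  — match a
step 3: stack=$ F  input=a f c $  — expand F -> a G
step 4: stack=$ G a  input=a f c $  — match a
step 5: stack=$ G  input=f c $  — expand G -> f c G
step 6: stack=$ G c f  input=f c $  — match f
step 7: stack=$ G c  input=c $  — match c
step 8: stack=$ G  input=$  — expand G -> epsilon
Accept reached after 8 steps.

8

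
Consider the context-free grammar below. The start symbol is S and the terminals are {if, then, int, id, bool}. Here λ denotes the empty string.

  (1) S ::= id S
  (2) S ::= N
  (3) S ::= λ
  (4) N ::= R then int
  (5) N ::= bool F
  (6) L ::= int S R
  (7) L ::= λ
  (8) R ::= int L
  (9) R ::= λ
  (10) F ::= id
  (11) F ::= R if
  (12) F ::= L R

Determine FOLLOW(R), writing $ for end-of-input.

{$, if, int, then}

FIRST(L) = {λ, int}
FIRST(R) = {λ, int}
FIRST(N) = {bool, int, then}  (via R then int)
FIRST(F) = {λ, id, if, int}  (via R if, L R)
FIRST(S) = {λ, bool, id, int, then}  (via N)
FOLLOW(S) includes $ since S is the start symbol.
FOLLOW(S): in S::=id S, the suffix after S is empty (adds nothing new); in L::=int S R, S is followed by R with FIRST {λ, int}; in L::=int S R, the suffix after S is nullable, so FOLLOW(S) ⊇ FOLLOW(L) = {$, if, int, then}. Thus FOLLOW(S) = {$, if, int, then}.
FOLLOW(N): in S::=N, the suffix after N is empty, so FOLLOW(N) ⊇ FOLLOW(S) = {$, if, int, then}. Thus FOLLOW(N) = {$, if, int, then}.
FOLLOW(F): in N::=bool F, the suffix after F is empty, so FOLLOW(F) ⊇ FOLLOW(N) = {$, if, int, then}. Thus FOLLOW(F) = {$, if, int, then}.
FOLLOW(L): in R::=int L, the suffix after L is empty, so FOLLOW(L) ⊇ FOLLOW(R) = {$, if, int, then}; in F::=L R, L is followed by R with FIRST {λ, int}; in F::=L R, the suffix after L is nullable, so FOLLOW(L) ⊇ FOLLOW(F) = {$, if, int, then}. Thus FOLLOW(L) = {$, if, int, then}.
FOLLOW(R): in N::=R then int, R is followed by then int with FIRST {then}; in L::=int S R, the suffix after R is empty, so FOLLOW(R) ⊇ FOLLOW(L) = {$, if, int, then}; in F::=R if, R is followed by if with FIRST {if}; in F::=L R, the suffix after R is empty, so FOLLOW(R) ⊇ FOLLOW(F) = {$, if, int, then}. Thus FOLLOW(R) = {$, if, int, then}.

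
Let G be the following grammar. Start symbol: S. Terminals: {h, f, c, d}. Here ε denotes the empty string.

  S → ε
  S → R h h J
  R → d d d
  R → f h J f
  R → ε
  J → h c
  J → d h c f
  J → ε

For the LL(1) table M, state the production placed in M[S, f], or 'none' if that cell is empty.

FIRST(R) = {ε, d, f}
FIRST(J) = {ε, d, h}
FIRST(S) = {ε, d, f, h}  (via R h h J)
FOLLOW(S) includes $ since S is the start symbol.
FOLLOW(S): S appears on no right-hand side. Thus FOLLOW(S) = {$}.
For S → ε: FIRST(ε) = {ε}, so it goes in M[S, t] for t ∈ {}; since ε ∈ FIRST, also for every t ∈ FOLLOW(S) = {$}.
For S → R h h J: FIRST(R h h J) = {d, f, h}, so it goes in M[S, t] for t ∈ {d, f, h}.

S → R h h J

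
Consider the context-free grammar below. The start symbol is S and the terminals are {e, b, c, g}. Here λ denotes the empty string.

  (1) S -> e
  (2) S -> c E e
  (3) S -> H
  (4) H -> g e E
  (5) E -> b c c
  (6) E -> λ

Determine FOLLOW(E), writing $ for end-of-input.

{$, e}

FIRST(H) = {g}
FIRST(E) = {λ, b}
FIRST(S) = {c, e, g}  (via H)
FOLLOW(S) includes $ since S is the start symbol.
FOLLOW(S): S appears on no right-hand side. Thus FOLLOW(S) = {$}.
FOLLOW(H): in S->H, the suffix after H is empty, so FOLLOW(H) ⊇ FOLLOW(S) = {$}. Thus FOLLOW(H) = {$}.
FOLLOW(E): in S->c E e, E is followed by e with FIRST {e}; in H->g e E, the suffix after E is empty, so FOLLOW(E) ⊇ FOLLOW(H) = {$}. Thus FOLLOW(E) = {$, e}.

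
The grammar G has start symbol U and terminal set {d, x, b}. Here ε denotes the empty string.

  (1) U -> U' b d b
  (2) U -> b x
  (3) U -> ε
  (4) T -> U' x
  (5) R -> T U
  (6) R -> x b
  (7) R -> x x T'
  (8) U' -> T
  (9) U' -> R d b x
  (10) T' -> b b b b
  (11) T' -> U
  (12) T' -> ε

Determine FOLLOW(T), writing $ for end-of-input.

FIRST(U) = {ε, b, x}  (via U' b d b)
FIRST(T') = {ε, b, x}  (via U)
FIRST(T) = {x}  (via U' x)
FIRST(R) = {x}  (via T U)
FIRST(U') = {x}  (via T, R d b x)
FOLLOW(U) includes $ since U is the start symbol.
FOLLOW(R): in U'->R d b x, R is followed by d b x with FIRST {d}. Thus FOLLOW(R) = {d}.
FOLLOW(U'): in U->U' b d b, U' is followed by b d b with FIRST {b}; in T->U' x, U' is followed by x with FIRST {x}. Thus FOLLOW(U') = {b, x}.
FOLLOW(T): in R->T U, T is followed by U with FIRST {ε, b, x}; in R->T U, the suffix after T is nullable, so FOLLOW(T) ⊇ FOLLOW(R) = {d}; in U'->T, the suffix after T is empty, so FOLLOW(T) ⊇ FOLLOW(U') = {b, x}. Thus FOLLOW(T) = {b, d, x}.
FOLLOW(T'): in R->x x T', the suffix after T' is empty, so FOLLOW(T') ⊇ FOLLOW(R) = {d}. Thus FOLLOW(T') = {d}.
FOLLOW(U): in R->T U, the suffix after U is empty, so FOLLOW(U) ⊇ FOLLOW(R) = {d}; in T'->U, the suffix after U is empty, so FOLLOW(U) ⊇ FOLLOW(T') = {d}. Thus FOLLOW(U) = {$, d}.

{b, d, x}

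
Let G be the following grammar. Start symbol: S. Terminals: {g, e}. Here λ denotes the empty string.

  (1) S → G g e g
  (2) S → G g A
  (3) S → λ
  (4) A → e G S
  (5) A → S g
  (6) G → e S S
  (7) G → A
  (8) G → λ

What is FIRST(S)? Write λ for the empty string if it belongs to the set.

{λ, e, g}

FIRST(S): from S→G g e g we get {e, g}; from S→G g A we get {e, g}; from S→λ we get {λ}. So FIRST(S) = {λ, e, g}.
FIRST(A): from A→e G S we get {e}; from A→S g we get {e, g}. So FIRST(A) = {e, g}.
FIRST(G): from G→e S S we get {e}; from G→A we get {e, g}; from G→λ we get {λ}. So FIRST(G) = {λ, e, g}.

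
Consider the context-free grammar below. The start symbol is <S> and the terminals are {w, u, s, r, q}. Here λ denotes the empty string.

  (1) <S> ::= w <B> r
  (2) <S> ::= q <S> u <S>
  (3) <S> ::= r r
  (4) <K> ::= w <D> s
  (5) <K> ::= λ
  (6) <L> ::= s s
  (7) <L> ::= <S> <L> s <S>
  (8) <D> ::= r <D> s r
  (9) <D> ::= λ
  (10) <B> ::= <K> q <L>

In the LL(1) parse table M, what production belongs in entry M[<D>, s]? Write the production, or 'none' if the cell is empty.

FIRST(<S>) = {q, r, w}
FIRST(<K>) = {λ, w}
FIRST(<D>) = {λ, r}
FIRST(<L>) = {q, r, s, w}  (via <S> <L> s <S>)
FIRST(<B>) = {q, w}  (via <K> q <L>)
FOLLOW(<S>) includes $ since <S> is the start symbol.
FOLLOW(<D>): in <K>::=w <D> s, <D> is followed by s with FIRST {s}; in <D>::=r <D> s r, <D> is followed by s r with FIRST {s}. Thus FOLLOW(<D>) = {s}.
For <D> ::= r <D> s r: FIRST(r <D> s r) = {r}, so it goes in M[<D>, t] for t ∈ {r}.
For <D> ::= λ: FIRST(λ) = {λ}, so it goes in M[<D>, t] for t ∈ {}; since λ ∈ FIRST, also for every t ∈ FOLLOW(<D>) = {s}.

<D> ::= λ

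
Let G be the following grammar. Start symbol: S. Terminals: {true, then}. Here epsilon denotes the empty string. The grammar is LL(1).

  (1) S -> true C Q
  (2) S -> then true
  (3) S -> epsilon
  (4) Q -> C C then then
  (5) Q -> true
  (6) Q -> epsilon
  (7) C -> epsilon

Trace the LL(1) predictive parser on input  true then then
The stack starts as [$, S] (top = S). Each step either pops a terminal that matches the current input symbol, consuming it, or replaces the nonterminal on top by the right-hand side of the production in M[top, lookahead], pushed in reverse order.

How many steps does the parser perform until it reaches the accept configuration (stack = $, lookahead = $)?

     Stack            Input             Action
  1  $ S              true then then $  expand S -> true C Q
  2  $ Q C true       true then then $  match true
  3  $ Q C            then then $       expand C -> epsilon
  4  $ Q              then then $       expand Q -> C C then then
  5  $ then then C C  then then $       expand C -> epsilon
  6  $ then then C    then then $       expand C -> epsilon
  7  $ then then      then then $       match then
  8  $ then           then $            match then
Accept reached after 8 steps.

8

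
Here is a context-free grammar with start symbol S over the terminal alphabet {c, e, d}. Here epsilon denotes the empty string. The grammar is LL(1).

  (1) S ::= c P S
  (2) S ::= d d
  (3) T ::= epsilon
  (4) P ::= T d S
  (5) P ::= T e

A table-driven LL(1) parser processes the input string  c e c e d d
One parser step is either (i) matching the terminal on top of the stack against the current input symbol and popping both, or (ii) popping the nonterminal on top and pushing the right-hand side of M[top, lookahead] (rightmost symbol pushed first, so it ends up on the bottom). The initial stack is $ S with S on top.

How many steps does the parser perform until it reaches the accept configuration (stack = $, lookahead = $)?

13

      Stack    Input          Action
   1  $ S      c e c e d d $  expand S ::= c P S
   2  $ S P c  c e c e d d $  match c
   3  $ S P    e c e d d $    expand P ::= T e
   4  $ S e T  e c e d d $    expand T ::= epsilon
   5  $ S e    e c e d d $    match e
   6  $ S      c e d d $      expand S ::= c P S
   7  $ S P c  c e d d $      match c
   8  $ S P    e d d $        expand P ::= T e
   9  $ S e T  e d d $        expand T ::= epsilon
  10  $ S e    e d d $        match e
  11  $ S      d d $          expand S ::= d d
  12  $ d d    d d $          match d
  13  $ d      d $            match d
Accept reached after 13 steps.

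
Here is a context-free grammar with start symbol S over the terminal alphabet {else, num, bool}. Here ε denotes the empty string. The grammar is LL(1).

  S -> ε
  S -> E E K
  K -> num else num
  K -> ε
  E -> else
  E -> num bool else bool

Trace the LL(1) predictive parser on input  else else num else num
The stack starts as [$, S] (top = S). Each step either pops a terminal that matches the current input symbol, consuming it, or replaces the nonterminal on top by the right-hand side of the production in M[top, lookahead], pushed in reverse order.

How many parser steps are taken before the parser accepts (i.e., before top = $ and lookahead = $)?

9

step 1: stack=$ S  input=else else num else num $  — expand S -> E E K
step 2: stack=$ K E E  input=else else num else num $  — expand E -> else
step 3: stack=$ K E else  input=else else num else num $  — match else
step 4: stack=$ K E  input=else num else num $  — expand E -> else
step 5: stack=$ K else  input=else num else num $  — match else
step 6: stack=$ K  input=num else num $  — expand K -> num else num
step 7: stack=$ num else num  input=num else num $  — match num
step 8: stack=$ num else  input=else num $  — match else
step 9: stack=$ num  input=num $  — match num
Accept reached after 9 steps.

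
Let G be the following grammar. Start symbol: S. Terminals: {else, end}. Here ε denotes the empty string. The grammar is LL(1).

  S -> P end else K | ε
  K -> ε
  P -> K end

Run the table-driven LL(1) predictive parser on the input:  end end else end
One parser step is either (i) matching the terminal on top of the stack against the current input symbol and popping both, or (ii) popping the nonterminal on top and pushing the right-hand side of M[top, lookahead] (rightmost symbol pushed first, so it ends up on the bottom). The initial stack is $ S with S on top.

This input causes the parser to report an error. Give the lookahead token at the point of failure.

step 1: stack=$ S  input=end end else end $  — expand S -> P end else K
step 2: stack=$ K else end P  input=end end else end $  — expand P -> K end
step 3: stack=$ K else end end K  input=end end else end $  — expand K -> ε
step 4: stack=$ K else end end  input=end end else end $  — match end
step 5: stack=$ K else end  input=end else end $  — match end
step 6: stack=$ K else  input=else end $  — match else
step 7: stack=$ K  input=end $  — expand K -> ε
step 8: stack=$  input=end $  — error: stack empty but input remains

end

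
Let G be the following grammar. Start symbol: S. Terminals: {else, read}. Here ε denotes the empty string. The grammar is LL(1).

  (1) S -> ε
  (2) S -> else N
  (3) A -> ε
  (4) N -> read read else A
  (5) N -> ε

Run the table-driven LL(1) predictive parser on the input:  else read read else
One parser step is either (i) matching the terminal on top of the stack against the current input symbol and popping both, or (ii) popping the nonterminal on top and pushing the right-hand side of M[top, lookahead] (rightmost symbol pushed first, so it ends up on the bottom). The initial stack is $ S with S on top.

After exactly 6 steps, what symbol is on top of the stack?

     Stack               Input                  Action
  1  $ S                 else read read else $  expand S -> else N
  2  $ N else            else read read else $  match else
  3  $ N                 read read else $       expand N -> read read else A
  4  $ A else read read  read read else $       match read
  5  $ A else read       read else $            match read
  6  $ A else            else $                 match else
Stack after step 6: $ A (top = A).

A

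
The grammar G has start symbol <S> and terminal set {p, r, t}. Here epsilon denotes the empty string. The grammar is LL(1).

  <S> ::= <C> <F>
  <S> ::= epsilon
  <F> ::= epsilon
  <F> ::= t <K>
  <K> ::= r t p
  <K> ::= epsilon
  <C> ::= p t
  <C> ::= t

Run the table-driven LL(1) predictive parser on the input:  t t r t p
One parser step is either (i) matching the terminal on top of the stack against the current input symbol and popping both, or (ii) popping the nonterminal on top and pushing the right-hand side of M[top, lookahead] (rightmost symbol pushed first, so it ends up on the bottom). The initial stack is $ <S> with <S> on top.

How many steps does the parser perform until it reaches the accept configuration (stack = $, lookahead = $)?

     Stack      Input        Action
  1  $ <S>      t t r t p $  expand <S> ::= <C> <F>
  2  $ <F> <C>  t t r t p $  expand <C> ::= t
  3  $ <F> t    t t r t p $  match t
  4  $ <F>      t r t p $    expand <F> ::= t <K>
  5  $ <K> t    t r t p $    match t
  6  $ <K>      r t p $      expand <K> ::= r t p
  7  $ p t r    r t p $      match r
  8  $ p t      t p $        match t
  9  $ p        p $          match p
Accept reached after 9 steps.

9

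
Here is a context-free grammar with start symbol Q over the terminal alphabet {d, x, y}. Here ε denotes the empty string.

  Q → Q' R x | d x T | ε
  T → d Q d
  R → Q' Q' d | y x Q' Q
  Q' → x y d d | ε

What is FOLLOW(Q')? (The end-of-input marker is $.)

{d, x, y}

FIRST(T): from T→d Q d we get {d}. So FIRST(T) = {d}.
FIRST(Q'): from Q'→x y d d we get {x}; from Q'→ε we get {ε}. So FIRST(Q') = {ε, x}.
FIRST(R): from R→Q' Q' d we get {d, x}; from R→y x Q' Q we get {y}. So FIRST(R) = {d, x, y}.
FIRST(Q): from Q→Q' R x we get {d, x, y}; from Q→d x T we get {d}; from Q→ε we get {ε}. So FIRST(Q) = {ε, d, x, y}.
FOLLOW(Q) includes $ since Q is the start symbol.
FOLLOW(R): in Q→Q' R x, R is followed by x with FIRST {x}. Thus FOLLOW(R) = {x}.
FOLLOW(Q): in T→d Q d, Q is followed by d with FIRST {d}; in R→y x Q' Q, the suffix after Q is empty, so FOLLOW(Q) ⊇ FOLLOW(R) = {x}. Thus FOLLOW(Q) = {$, d, x}.
FOLLOW(T): in Q→d x T, the suffix after T is empty, so FOLLOW(T) ⊇ FOLLOW(Q) = {$, d, x}. Thus FOLLOW(T) = {$, d, x}.
FOLLOW(Q'): in Q→Q' R x, Q' is followed by R x with FIRST {d, x, y}; in R→Q' Q' d (occurrence 1), Q' is followed by Q' d with FIRST {d, x}; in R→Q' Q' d (occurrence 2), Q' is followed by d with FIRST {d}; in R→y x Q' Q, Q' is followed by Q with FIRST {ε, d, x, y}; in R→y x Q' Q, the suffix after Q' is nullable, so FOLLOW(Q') ⊇ FOLLOW(R) = {x}. Thus FOLLOW(Q') = {d, x, y}.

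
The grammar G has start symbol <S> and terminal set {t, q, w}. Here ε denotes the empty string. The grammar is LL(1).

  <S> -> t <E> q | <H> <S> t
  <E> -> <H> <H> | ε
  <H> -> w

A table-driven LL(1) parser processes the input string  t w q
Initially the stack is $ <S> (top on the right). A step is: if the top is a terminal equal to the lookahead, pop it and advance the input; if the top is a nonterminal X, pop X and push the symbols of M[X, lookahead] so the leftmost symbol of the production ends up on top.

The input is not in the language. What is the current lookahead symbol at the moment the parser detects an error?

q

step 1: stack=$ <S>  input=t w q $  — expand <S> -> t <E> q
step 2: stack=$ q <E> t  input=t w q $  — match t
step 3: stack=$ q <E>  input=w q $  — expand <E> -> <H> <H>
step 4: stack=$ q <H> <H>  input=w q $  — expand <H> -> w
step 5: stack=$ q <H> w  input=w q $  — match w
step 6: stack=$ q <H>  input=q $  — error: M[<H>, q] is empty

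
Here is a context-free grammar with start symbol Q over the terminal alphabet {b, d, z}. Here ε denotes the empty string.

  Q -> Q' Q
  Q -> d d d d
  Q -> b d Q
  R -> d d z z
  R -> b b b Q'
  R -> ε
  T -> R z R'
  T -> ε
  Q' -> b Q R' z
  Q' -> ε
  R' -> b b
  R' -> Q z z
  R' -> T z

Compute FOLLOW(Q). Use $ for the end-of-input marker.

{$, b, d, z}

FIRST(R): from R->d d z z we get {d}; from R->b b b Q' we get {b}; from R->ε we get {ε}. So FIRST(R) = {ε, b, d}.
FIRST(Q'): from Q'->b Q R' z we get {b}; from Q'->ε we get {ε}. So FIRST(Q') = {ε, b}.
FIRST(Q): from Q->Q' Q we get {b, d}; from Q->d d d d we get {d}; from Q->b d Q we get {b}. So FIRST(Q) = {b, d}.
FIRST(T): from T->R z R' we get {b, d, z}; from T->ε we get {ε}. So FIRST(T) = {ε, b, d, z}.
FIRST(R'): from R'->b b we get {b}; from R'->Q z z we get {b, d}; from R'->T z we get {b, d, z}. So FIRST(R') = {b, d, z}.
FOLLOW(Q) includes $ since Q is the start symbol.
FOLLOW(Q): in Q->Q' Q, the suffix after Q is empty (adds nothing new); in Q->b d Q, the suffix after Q is empty (adds nothing new); in Q'->b Q R' z, Q is followed by R' z with FIRST {b, d, z}; in R'->Q z z, Q is followed by z z with FIRST {z}. Thus FOLLOW(Q) = {$, b, d, z}.
FOLLOW(R): in T->R z R', R is followed by z R' with FIRST {z}. Thus FOLLOW(R) = {z}.
FOLLOW(T): in R'->T z, T is followed by z with FIRST {z}. Thus FOLLOW(T) = {z}.
FOLLOW(Q'): in Q->Q' Q, Q' is followed by Q with FIRST {b, d}; in R->b b b Q', the suffix after Q' is empty, so FOLLOW(Q') ⊇ FOLLOW(R) = {z}. Thus FOLLOW(Q') = {b, d, z}.
FOLLOW(R'): in T->R z R', the suffix after R' is empty, so FOLLOW(R') ⊇ FOLLOW(T) = {z}; in Q'->b Q R' z, R' is followed by z with FIRST {z}. Thus FOLLOW(R') = {z}.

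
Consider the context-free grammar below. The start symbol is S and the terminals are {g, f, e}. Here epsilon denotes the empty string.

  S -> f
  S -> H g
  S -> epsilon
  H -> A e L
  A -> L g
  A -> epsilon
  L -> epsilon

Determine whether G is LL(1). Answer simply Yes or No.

Yes

FIRST(S) = {epsilon, e, f, g}
FIRST(H) = {e, g}
FIRST(A) = {epsilon, g}
FIRST(L) = {epsilon}
FOLLOW(S) = {$}
FOLLOW(H) = {g}
FOLLOW(A) = {e}
FOLLOW(L) = {g}
Each cell of M receives at most one production.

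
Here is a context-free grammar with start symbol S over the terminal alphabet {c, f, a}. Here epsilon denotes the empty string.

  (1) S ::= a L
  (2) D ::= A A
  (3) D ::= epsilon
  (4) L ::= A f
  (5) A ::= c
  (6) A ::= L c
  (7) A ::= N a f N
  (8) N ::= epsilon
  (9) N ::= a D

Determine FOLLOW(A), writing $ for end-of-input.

FIRST(S) = {a}
FIRST(N) = {epsilon, a}
FIRST(D) = {epsilon, a, c}  (via A A)
FIRST(L) = {a, c}  (via A f)
FIRST(A) = {a, c}  (via L c, N a f N)
FOLLOW(S) includes $ since S is the start symbol.
FOLLOW(S): S appears on no right-hand side. Thus FOLLOW(S) = {$}.
FOLLOW(L): in S::=a L, the suffix after L is empty, so FOLLOW(L) ⊇ FOLLOW(S) = {$}; in A::=L c, L is followed by c with FIRST {c}. Thus FOLLOW(L) = {$, c}.
FOLLOW(D): in N::=a D, the suffix after D is empty, so FOLLOW(D) ⊇ FOLLOW(N) = {a, c, f}. Thus FOLLOW(D) = {a, c, f}.
FOLLOW(A): in D::=A A (occurrence 1), A is followed by A with FIRST {a, c}; in D::=A A (occurrence 2), the suffix after A is empty, so FOLLOW(A) ⊇ FOLLOW(D) = {a, c, f}; in L::=A f, A is followed by f with FIRST {f}. Thus FOLLOW(A) = {a, c, f}.
FOLLOW(N): in A::=N a f N (occurrence 1), N is followed by a f N with FIRST {a}; in A::=N a f N (occurrence 2), the suffix after N is empty, so FOLLOW(N) ⊇ FOLLOW(A) = {a, c, f}. Thus FOLLOW(N) = {a, c, f}.

{a, c, f}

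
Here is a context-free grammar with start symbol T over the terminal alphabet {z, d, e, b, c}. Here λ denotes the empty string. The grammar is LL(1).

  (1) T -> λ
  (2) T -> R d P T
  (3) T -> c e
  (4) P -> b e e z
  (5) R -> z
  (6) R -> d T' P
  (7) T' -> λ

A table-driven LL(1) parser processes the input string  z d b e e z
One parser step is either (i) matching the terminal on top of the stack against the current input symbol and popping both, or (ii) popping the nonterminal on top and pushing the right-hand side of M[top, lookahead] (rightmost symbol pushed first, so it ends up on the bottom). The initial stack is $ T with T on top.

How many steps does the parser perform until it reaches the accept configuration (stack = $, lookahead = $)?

10

      Stack        Input          Action
   1  $ T          z d b e e z $  expand T -> R d P T
   2  $ T P d R    z d b e e z $  expand R -> z
   3  $ T P d z    z d b e e z $  match z
   4  $ T P d      d b e e z $    match d
   5  $ T P        b e e z $      expand P -> b e e z
   6  $ T z e e b  b e e z $      match b
   7  $ T z e e    e e z $        match e
   8  $ T z e      e z $          match e
   9  $ T z        z $            match z
  10  $ T          $              expand T -> λ
Accept reached after 10 steps.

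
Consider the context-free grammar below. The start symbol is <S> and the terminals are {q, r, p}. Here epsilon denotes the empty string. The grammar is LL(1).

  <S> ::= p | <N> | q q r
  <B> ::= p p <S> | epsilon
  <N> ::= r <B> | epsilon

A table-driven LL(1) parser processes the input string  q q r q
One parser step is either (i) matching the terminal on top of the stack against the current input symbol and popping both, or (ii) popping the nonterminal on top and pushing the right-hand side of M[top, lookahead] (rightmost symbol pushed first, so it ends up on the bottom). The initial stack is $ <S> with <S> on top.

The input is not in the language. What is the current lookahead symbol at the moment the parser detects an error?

q

     Stack    Input      Action
  1  $ <S>    q q r q $  expand <S> ::= q q r
  2  $ r q q  q q r q $  match q
  3  $ r q    q r q $    match q
  4  $ r      r q $      match r
  5  $        q $        error: stack empty but input remains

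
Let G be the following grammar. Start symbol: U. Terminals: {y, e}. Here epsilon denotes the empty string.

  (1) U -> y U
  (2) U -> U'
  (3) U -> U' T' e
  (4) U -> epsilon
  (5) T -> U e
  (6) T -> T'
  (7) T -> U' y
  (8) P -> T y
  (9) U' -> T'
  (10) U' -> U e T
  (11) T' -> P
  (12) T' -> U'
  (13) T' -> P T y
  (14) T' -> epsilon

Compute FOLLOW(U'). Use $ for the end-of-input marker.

FIRST(U): from U->y U we get {y}; from U->U' we get {epsilon, e, y}; from U->U' T' e we get {e, y}; from U->epsilon we get {epsilon}. So FIRST(U) = {epsilon, e, y}.
FIRST(T): from T->U e we get {e, y}; from T->T' we get {epsilon, e, y}; from T->U' y we get {e, y}. So FIRST(T) = {epsilon, e, y}.
FIRST(P): from P->T y we get {e, y}. So FIRST(P) = {e, y}.
FIRST(U'): from U'->T' we get {epsilon, e, y}; from U'->U e T we get {e, y}. So FIRST(U') = {epsilon, e, y}.
FIRST(T'): from T'->P we get {e, y}; from T'->U' we get {epsilon, e, y}; from T'->P T y we get {e, y}; from T'->epsilon we get {epsilon}. So FIRST(T') = {epsilon, e, y}.
FOLLOW(U) includes $ since U is the start symbol.
FOLLOW(U): in U->y U, the suffix after U is empty (adds nothing new); in T->U e, U is followed by e with FIRST {e}; in U'->U e T, U is followed by e T with FIRST {e}. Thus FOLLOW(U) = {$, e}.
FOLLOW(T): in P->T y, T is followed by y with FIRST {y}; in U'->U e T, the suffix after T is empty, so FOLLOW(T) ⊇ FOLLOW(U') = {$, e, y}; in T'->P T y, T is followed by y with FIRST {y}. Thus FOLLOW(T) = {$, e, y}.
FOLLOW(P): in T'->P, the suffix after P is empty, so FOLLOW(P) ⊇ FOLLOW(T') = {$, e, y}; in T'->P T y, P is followed by T y with FIRST {e, y}. Thus FOLLOW(P) = {$, e, y}.
FOLLOW(U'): in U->U', the suffix after U' is empty, so FOLLOW(U') ⊇ FOLLOW(U) = {$, e}; in U->U' T' e, U' is followed by T' e with FIRST {e, y}; in T->U' y, U' is followed by y with FIRST {y}; in T'->U', the suffix after U' is empty, so FOLLOW(U') ⊇ FOLLOW(T') = {$, e, y}. Thus FOLLOW(U') = {$, e, y}.
FOLLOW(T'): in U->U' T' e, T' is followed by e with FIRST {e}; in T->T', the suffix after T' is empty, so FOLLOW(T') ⊇ FOLLOW(T) = {$, e, y}; in U'->T', the suffix after T' is empty, so FOLLOW(T') ⊇ FOLLOW(U') = {$, e, y}. Thus FOLLOW(T') = {$, e, y}.

{$, e, y}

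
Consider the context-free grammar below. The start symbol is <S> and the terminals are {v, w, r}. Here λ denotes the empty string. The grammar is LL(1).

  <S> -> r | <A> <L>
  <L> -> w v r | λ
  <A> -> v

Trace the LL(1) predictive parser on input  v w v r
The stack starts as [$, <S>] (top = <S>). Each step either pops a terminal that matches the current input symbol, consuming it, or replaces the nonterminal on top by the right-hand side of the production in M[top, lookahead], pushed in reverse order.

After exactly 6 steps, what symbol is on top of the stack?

r

     Stack      Input      Action
  1  $ <S>      v w v r $  expand <S> -> <A> <L>
  2  $ <L> <A>  v w v r $  expand <A> -> v
  3  $ <L> v    v w v r $  match v
  4  $ <L>      w v r $    expand <L> -> w v r
  5  $ r v w    w v r $    match w
  6  $ r v      v r $      match v
Stack after step 6: $ r (top = r).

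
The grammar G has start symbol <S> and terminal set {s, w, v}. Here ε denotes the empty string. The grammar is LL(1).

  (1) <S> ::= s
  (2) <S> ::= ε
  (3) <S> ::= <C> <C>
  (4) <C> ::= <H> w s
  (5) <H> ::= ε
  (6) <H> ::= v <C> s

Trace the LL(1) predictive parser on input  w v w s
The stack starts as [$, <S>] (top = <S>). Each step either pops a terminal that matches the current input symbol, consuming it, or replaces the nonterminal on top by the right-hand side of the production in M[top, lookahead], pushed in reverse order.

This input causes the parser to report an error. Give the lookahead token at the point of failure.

v

step 1: stack=$ <S>  input=w v w s $  — expand <S> ::= <C> <C>
step 2: stack=$ <C> <C>  input=w v w s $  — expand <C> ::= <H> w s
step 3: stack=$ <C> s w <H>  input=w v w s $  — expand <H> ::= ε
step 4: stack=$ <C> s w  input=w v w s $  — match w
step 5: stack=$ <C> s  input=v w s $  — error: top is terminal s but lookahead is v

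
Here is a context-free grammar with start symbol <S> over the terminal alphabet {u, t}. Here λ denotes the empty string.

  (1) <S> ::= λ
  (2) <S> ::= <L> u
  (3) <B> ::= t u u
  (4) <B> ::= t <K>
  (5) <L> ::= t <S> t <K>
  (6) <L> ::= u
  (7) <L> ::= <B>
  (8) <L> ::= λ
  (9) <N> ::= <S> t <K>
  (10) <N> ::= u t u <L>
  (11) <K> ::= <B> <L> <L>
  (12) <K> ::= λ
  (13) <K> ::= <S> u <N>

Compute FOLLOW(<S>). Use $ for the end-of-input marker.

FIRST(<B>): from <B>::=t u u we get {t}; from <B>::=t <K> we get {t}. So FIRST(<B>) = {t}.
FIRST(<L>): from <L>::=t <S> t <K> we get {t}; from <L>::=u we get {u}; from <L>::=<B> we get {t}; from <L>::=λ we get {λ}. So FIRST(<L>) = {λ, t, u}.
FIRST(<S>): from <S>::=λ we get {λ}; from <S>::=<L> u we get {t, u}. So FIRST(<S>) = {λ, t, u}.
FIRST(<N>): from <N>::=<S> t <K> we get {t, u}; from <N>::=u t u <L> we get {u}. So FIRST(<N>) = {t, u}.
FIRST(<K>): from <K>::=<B> <L> <L> we get {t}; from <K>::=λ we get {λ}; from <K>::=<S> u <N> we get {t, u}. So FIRST(<K>) = {λ, t, u}.
FOLLOW(<S>) includes $ since <S> is the start symbol.
FOLLOW(<S>): in <L>::=t <S> t <K>, <S> is followed by t <K> with FIRST {t}; in <N>::=<S> t <K>, <S> is followed by t <K> with FIRST {t}; in <K>::=<S> u <N>, <S> is followed by u <N> with FIRST {u}. Thus FOLLOW(<S>) = {$, t, u}.
FOLLOW(<B>): in <L>::=<B>, the suffix after <B> is empty, so FOLLOW(<B>) ⊇ FOLLOW(<L>) = {t, u}; in <K>::=<B> <L> <L>, <B> is followed by <L> <L> with FIRST {λ, t, u}; in <K>::=<B> <L> <L>, the suffix after <B> is nullable, so FOLLOW(<B>) ⊇ FOLLOW(<K>) = {t, u}. Thus FOLLOW(<B>) = {t, u}.
FOLLOW(<L>): in <S>::=<L> u, <L> is followed by u with FIRST {u}; in <N>::=u t u <L>, the suffix after <L> is empty, so FOLLOW(<L>) ⊇ FOLLOW(<N>) = {t, u}; in <K>::=<B> <L> <L> (occurrence 1), <L> is followed by <L> with FIRST {λ, t, u}; in <K>::=<B> <L> <L> (occurrence 1), the suffix after <L> is nullable, so FOLLOW(<L>) ⊇ FOLLOW(<K>) = {t, u}; in <K>::=<B> <L> <L> (occurrence 2), the suffix after <L> is empty, so FOLLOW(<L>) ⊇ FOLLOW(<K>) = {t, u}. Thus FOLLOW(<L>) = {t, u}.
FOLLOW(<N>): in <K>::=<S> u <N>, the suffix after <N> is empty, so FOLLOW(<N>) ⊇ FOLLOW(<K>) = {t, u}. Thus FOLLOW(<N>) = {t, u}.
FOLLOW(<K>): in <B>::=t <K>, the suffix after <K> is empty, so FOLLOW(<K>) ⊇ FOLLOW(<B>) = {t, u}; in <L>::=t <S> t <K>, the suffix after <K> is empty, so FOLLOW(<K>) ⊇ FOLLOW(<L>) = {t, u}; in <N>::=<S> t <K>, the suffix after <K> is empty, so FOLLOW(<K>) ⊇ FOLLOW(<N>) = {t, u}. Thus FOLLOW(<K>) = {t, u}.

{$, t, u}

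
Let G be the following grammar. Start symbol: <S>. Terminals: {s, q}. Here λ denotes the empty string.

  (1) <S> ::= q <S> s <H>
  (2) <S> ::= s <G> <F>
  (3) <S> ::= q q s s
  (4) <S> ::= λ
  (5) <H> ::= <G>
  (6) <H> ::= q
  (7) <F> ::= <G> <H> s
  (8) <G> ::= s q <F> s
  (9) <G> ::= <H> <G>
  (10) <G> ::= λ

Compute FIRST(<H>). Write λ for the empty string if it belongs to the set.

FIRST(<S>) = {λ, q, s}
FIRST(<H>) = {λ, q, s}  (via <G>)
FIRST(<G>) = {λ, q, s}  (via <H> <G>)
FIRST(<F>) = {q, s}  (via <G> <H> s)

{λ, q, s}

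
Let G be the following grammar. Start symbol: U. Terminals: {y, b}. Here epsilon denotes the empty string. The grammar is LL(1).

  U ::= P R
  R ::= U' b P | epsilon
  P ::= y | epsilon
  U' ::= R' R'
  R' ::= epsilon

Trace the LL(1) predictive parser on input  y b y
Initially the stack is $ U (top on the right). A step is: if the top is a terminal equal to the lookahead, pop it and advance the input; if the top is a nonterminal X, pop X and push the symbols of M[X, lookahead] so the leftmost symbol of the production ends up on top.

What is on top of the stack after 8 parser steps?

P

     Stack        Input    Action
  1  $ U          y b y $  expand U ::= P R
  2  $ R P        y b y $  expand P ::= y
  3  $ R y        y b y $  match y
  4  $ R          b y $    expand R ::= U' b P
  5  $ P b U'     b y $    expand U' ::= R' R'
  6  $ P b R' R'  b y $    expand R' ::= epsilon
  7  $ P b R'     b y $    expand R' ::= epsilon
  8  $ P b        b y $    match b
Stack after step 8: $ P (top = P).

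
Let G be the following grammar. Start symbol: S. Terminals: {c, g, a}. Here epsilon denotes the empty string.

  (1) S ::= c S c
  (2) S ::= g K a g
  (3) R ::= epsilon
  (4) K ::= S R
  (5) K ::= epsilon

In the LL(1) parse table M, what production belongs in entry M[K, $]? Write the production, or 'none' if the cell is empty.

FIRST(S): from S::=c S c we get {c}; from S::=g K a g we get {g}. So FIRST(S) = {c, g}.
FIRST(R): from R::=epsilon we get {epsilon}. So FIRST(R) = {epsilon}.
FIRST(K): from K::=S R we get {c, g}; from K::=epsilon we get {epsilon}. So FIRST(K) = {epsilon, c, g}.
FOLLOW(S) includes $ since S is the start symbol.
FOLLOW(K): in S::=g K a g, K is followed by a g with FIRST {a}. Thus FOLLOW(K) = {a}.
For K ::= S R: FIRST(S R) = {c, g}, so it goes in M[K, t] for t ∈ {c, g}.
For K ::= epsilon: FIRST(epsilon) = {epsilon}, so it goes in M[K, t] for t ∈ {}; since epsilon ∈ FIRST, also for every t ∈ FOLLOW(K) = {a}.
None of these place a production in M[K, $].

none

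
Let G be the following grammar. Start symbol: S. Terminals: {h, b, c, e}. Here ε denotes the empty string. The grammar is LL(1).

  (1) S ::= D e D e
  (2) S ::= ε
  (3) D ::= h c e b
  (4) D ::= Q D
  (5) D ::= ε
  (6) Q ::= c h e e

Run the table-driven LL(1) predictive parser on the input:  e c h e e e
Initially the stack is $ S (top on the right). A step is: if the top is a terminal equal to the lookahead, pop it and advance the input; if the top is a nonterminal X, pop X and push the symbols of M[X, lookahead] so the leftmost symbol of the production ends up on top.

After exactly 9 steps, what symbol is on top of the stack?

     Stack          Input          Action
  1  $ S            e c h e e e $  expand S ::= D e D e
  2  $ e D e D      e c h e e e $  expand D ::= ε
  3  $ e D e        e c h e e e $  match e
  4  $ e D          c h e e e $    expand D ::= Q D
  5  $ e D Q        c h e e e $    expand Q ::= c h e e
  6  $ e D e e h c  c h e e e $    match c
  7  $ e D e e h    h e e e $      match h
  8  $ e D e e      e e e $        match e
  9  $ e D e        e e $          match e
Stack after step 9: $ e D (top = D).

D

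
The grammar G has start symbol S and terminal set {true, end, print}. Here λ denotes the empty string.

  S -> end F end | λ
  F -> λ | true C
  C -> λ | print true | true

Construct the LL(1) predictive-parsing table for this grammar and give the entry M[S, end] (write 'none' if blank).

FIRST(S) = {λ, end}
FIRST(F) = {λ, true}
FIRST(C) = {λ, print, true}
FOLLOW(S) includes $ since S is the start symbol.
FOLLOW(S): S appears on no right-hand side. Thus FOLLOW(S) = {$}.
For S -> end F end: FIRST(end F end) = {end}, so it goes in M[S, t] for t ∈ {end}.
For S -> λ: FIRST(λ) = {λ}, so it goes in M[S, t] for t ∈ {}; since λ ∈ FIRST, also for every t ∈ FOLLOW(S) = {$}.

S -> end F end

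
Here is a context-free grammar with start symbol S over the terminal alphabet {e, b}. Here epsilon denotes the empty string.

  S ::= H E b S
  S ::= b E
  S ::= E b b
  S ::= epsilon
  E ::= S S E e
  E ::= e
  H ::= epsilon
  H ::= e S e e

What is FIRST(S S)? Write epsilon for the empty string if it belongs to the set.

{epsilon, b, e}

FIRST(H): from H::=epsilon we get {epsilon}; from H::=e S e e we get {e}. So FIRST(H) = {epsilon, e}.
FIRST(S): from S::=H E b S we get {b, e}; from S::=b E we get {b}; from S::=E b b we get {b, e}; from S::=epsilon we get {epsilon}. So FIRST(S) = {epsilon, b, e}.
FIRST(E): from E::=S S E e we get {b, e}; from E::=e we get {e}. So FIRST(E) = {b, e}.
FIRST(S S): take FIRST of each symbol in turn, carrying on past any symbol whose FIRST contains epsilon; result {epsilon, b, e}.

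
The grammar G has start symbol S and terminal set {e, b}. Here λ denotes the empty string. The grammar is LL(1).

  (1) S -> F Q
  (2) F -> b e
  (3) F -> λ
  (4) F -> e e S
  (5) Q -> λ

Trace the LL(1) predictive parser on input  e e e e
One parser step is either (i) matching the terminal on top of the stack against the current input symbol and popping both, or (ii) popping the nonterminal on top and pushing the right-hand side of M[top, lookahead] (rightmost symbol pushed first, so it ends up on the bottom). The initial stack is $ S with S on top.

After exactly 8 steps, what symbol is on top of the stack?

S

step 1: stack=$ S  input=e e e e $  — expand S -> F Q
step 2: stack=$ Q F  input=e e e e $  — expand F -> e e S
step 3: stack=$ Q S e e  input=e e e e $  — match e
step 4: stack=$ Q S e  input=e e e $  — match e
step 5: stack=$ Q S  input=e e $  — expand S -> F Q
step 6: stack=$ Q Q F  input=e e $  — expand F -> e e S
step 7: stack=$ Q Q S e e  input=e e $  — match e
step 8: stack=$ Q Q S e  input=e $  — match e
Stack after step 8: $ Q Q S (top = S).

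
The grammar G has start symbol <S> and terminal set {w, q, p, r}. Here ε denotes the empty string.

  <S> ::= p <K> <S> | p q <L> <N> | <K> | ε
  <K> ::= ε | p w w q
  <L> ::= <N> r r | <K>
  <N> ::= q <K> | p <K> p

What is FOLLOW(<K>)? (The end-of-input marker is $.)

FIRST(<K>) = {ε, p}
FIRST(<N>) = {p, q}
FIRST(<S>) = {ε, p}  (via <K>)
FIRST(<L>) = {ε, p, q}  (via <N> r r, <K>)
FOLLOW(<S>) includes $ since <S> is the start symbol.
FOLLOW(<S>): in <S>::=p <K> <S>, the suffix after <S> is empty (adds nothing new). Thus FOLLOW(<S>) = {$}.
FOLLOW(<L>): in <S>::=p q <L> <N>, <L> is followed by <N> with FIRST {p, q}. Thus FOLLOW(<L>) = {p, q}.
FOLLOW(<N>): in <S>::=p q <L> <N>, the suffix after <N> is empty, so FOLLOW(<N>) ⊇ FOLLOW(<S>) = {$}; in <L>::=<N> r r, <N> is followed by r r with FIRST {r}. Thus FOLLOW(<N>) = {$, r}.
FOLLOW(<K>): in <S>::=p <K> <S>, <K> is followed by <S> with FIRST {ε, p}; in <S>::=p <K> <S>, the suffix after <K> is nullable, so FOLLOW(<K>) ⊇ FOLLOW(<S>) = {$}; in <S>::=<K>, the suffix after <K> is empty, so FOLLOW(<K>) ⊇ FOLLOW(<S>) = {$}; in <L>::=<K>, the suffix after <K> is empty, so FOLLOW(<K>) ⊇ FOLLOW(<L>) = {p, q}; in <N>::=q <K>, the suffix after <K> is empty, so FOLLOW(<K>) ⊇ FOLLOW(<N>) = {$, r}; in <N>::=p <K> p, <K> is followed by p with FIRST {p}. Thus FOLLOW(<K>) = {$, p, q, r}.

{$, p, q, r}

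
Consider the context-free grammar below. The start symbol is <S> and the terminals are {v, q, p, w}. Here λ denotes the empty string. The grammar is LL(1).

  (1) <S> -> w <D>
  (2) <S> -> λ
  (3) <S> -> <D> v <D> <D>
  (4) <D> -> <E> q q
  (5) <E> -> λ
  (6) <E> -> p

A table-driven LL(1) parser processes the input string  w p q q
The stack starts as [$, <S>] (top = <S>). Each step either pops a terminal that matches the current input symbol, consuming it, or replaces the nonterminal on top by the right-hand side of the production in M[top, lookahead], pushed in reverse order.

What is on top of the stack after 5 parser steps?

step 1: stack=$ <S>  input=w p q q $  — expand <S> -> w <D>
step 2: stack=$ <D> w  input=w p q q $  — match w
step 3: stack=$ <D>  input=p q q $  — expand <D> -> <E> q q
step 4: stack=$ q q <E>  input=p q q $  — expand <E> -> p
step 5: stack=$ q q p  input=p q q $  — match p
Stack after step 5: $ q q (top = q).

q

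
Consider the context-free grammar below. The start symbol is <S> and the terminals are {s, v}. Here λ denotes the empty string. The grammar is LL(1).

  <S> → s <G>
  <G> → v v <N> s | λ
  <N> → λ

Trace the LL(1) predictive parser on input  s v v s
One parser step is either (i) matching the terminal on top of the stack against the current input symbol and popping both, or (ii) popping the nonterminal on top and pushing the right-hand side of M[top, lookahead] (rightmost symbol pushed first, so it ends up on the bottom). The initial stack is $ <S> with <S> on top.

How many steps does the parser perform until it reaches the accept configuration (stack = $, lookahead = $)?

     Stack        Input      Action
  1  $ <S>        s v v s $  expand <S> → s <G>
  2  $ <G> s      s v v s $  match s
  3  $ <G>        v v s $    expand <G> → v v <N> s
  4  $ s <N> v v  v v s $    match v
  5  $ s <N> v    v s $      match v
  6  $ s <N>      s $        expand <N> → λ
  7  $ s          s $        match s
Accept reached after 7 steps.

7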